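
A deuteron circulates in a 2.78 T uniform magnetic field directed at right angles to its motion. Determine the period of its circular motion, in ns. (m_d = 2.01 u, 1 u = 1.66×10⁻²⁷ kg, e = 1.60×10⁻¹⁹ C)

T ≈ 47.1 ns

The cyclotron period is independent of speed: T = 2πm/(qB).
T = 2π(3.34×10^-27) / [(1×1.60×10^-19)(2.78)] = 4.71×10^-8 s.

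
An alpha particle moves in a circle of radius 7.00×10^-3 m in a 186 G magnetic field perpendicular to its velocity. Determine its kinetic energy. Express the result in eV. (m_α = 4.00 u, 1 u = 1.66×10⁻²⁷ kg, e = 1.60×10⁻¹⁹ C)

K ≈ 0.817 eV

v = qBr/m = (2×1.60×10^-19)(0.0186)(7.00×10^-3) / (6.64×10^-27) = 6270 m/s.
K = ½mv² = 0.5·(6.64×10^-27)·(6270)² = 1.31×10^-19 J = 0.817 eV.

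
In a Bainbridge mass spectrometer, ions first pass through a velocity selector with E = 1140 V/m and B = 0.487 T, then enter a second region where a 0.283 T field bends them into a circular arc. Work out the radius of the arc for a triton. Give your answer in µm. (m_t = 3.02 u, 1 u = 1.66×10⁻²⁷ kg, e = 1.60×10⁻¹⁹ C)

The selector passes v = E/B = 1140/0.487 = 2340 m/s.
In the deflection region, r = mv/(qB₂) = (5.01×10^-27)(2340) / [(1×1.60×10^-19)(0.283)] = 2.59×10^-4 m.

r ≈ 259 µm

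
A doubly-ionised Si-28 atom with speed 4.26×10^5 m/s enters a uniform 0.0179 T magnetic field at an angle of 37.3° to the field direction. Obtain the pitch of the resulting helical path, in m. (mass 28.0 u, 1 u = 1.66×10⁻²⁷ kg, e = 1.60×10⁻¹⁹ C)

The velocity component along B is v∥ = v cos37.3° = 3.39×10^5 m/s.
The cyclotron period T = 2πm/(qB) = 5.10×10^-5 s is set by m, q, B alone.
Pitch = v∥·T = (3.39×10^5)(5.10×10^-5) = 17.3 m.

pitch ≈ 17.3 m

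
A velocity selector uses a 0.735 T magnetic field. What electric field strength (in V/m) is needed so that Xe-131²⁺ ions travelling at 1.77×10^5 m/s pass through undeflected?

E ≈ 1.30×10^5 V/m

qE = qvB ⇒ E = vB = (1.77×10^5)(0.735) = 1.30×10^5 V/m.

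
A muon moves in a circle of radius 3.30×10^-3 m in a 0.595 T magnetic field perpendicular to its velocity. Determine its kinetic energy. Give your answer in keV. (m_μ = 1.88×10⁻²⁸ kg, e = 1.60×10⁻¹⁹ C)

K ≈ 1.64 keV

v = qBr/m = (1×1.60×10^-19)(0.595)(3.30×10^-3) / (1.88×10^-28) = 1.67×10^6 m/s.
K = ½mv² = 0.5·(1.88×10^-28)·(1.67×10^6)² = 2.62×10^-16 J = 1.64 keV.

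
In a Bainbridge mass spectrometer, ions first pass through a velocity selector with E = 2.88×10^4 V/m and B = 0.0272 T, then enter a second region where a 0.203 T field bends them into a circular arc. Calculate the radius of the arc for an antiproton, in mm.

r ≈ 54.4 mm

The selector passes v = E/B = 2.88×10^4/0.0272 = 1.06×10^6 m/s.
In the deflection region, r = mv/(qB₂) = (1.67×10^-27)(1.06×10^6) / [(1×1.60×10^-19)(0.203)] = 0.0544 m.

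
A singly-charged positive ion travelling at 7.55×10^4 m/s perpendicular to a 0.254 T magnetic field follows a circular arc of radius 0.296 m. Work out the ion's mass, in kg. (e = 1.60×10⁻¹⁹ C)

m ≈ 1.59×10^-25 kg

qvB = mv²/r ⇒ m = qBr/v.
m = (1×1.60×10^-19)(0.254)(0.296) / (7.55×10^4) = 1.59×10^-25 kg.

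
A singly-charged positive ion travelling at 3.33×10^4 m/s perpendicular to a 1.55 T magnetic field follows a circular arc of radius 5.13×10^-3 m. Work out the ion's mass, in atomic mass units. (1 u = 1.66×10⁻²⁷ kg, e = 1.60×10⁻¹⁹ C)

qvB = mv²/r ⇒ m = qBr/v.
m = (1×1.60×10^-19)(1.55)(5.13×10^-3) / (3.33×10^4) = 3.82×10^-26 kg = 23.0 u.

m ≈ 23.0 u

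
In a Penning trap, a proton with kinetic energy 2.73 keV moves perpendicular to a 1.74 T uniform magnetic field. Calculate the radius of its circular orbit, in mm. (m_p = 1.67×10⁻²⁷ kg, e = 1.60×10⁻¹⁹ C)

r ≈ 4.34 mm

Convert the energy: K = 2.73 keV = 4.37×10^-16 J.
v = √(2K/m) = √(2·4.37×10^-16/1.67×10^-27) = 7.23×10^5 m/s.
r = mv/(qB) = (1.67×10^-27)(7.23×10^5) / [(1×1.60×10^-19)(1.74)] = 4.34×10^-3 m.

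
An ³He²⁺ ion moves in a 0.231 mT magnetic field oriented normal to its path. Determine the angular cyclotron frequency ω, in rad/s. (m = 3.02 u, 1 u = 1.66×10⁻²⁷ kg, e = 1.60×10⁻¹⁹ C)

ω ≈ 1.47×10^4 rad/s

ω = qB/m = (2×1.60×10^-19)(2.31×10^-4) / (5.01×10^-27) = 1.47×10^4 rad/s.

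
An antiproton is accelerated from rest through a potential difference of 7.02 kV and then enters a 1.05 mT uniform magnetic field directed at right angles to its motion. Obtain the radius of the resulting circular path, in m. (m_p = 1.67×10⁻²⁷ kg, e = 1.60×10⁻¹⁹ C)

r ≈ 11.5 m

The kinetic energy gained is K = qV = (1×1.60×10^-19)(7020) = 1.12×10^-15 J.
v = √(2K/m) = 1.16×10^6 m/s.
r = mv/(qB) = (1.67×10^-27)(1.16×10^6) / [(1×1.60×10^-19)(1.05×10^-3)] = 11.5 m.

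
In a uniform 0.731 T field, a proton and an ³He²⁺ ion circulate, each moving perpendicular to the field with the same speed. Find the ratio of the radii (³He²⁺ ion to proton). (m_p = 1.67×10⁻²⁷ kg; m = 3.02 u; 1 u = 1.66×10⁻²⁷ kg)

ratio ≈ 1.50

r = mv/(qB) ⇒ at equal v, r ∝ m/q.
r_{³He²⁺ ion}/r_{proton} = 1.50.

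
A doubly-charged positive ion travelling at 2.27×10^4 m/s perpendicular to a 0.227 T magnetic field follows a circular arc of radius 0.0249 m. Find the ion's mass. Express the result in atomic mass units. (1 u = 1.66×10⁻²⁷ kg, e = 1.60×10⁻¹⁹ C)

m ≈ 48.0 u

qvB = mv²/r ⇒ m = qBr/v.
m = (2×1.60×10^-19)(0.227)(0.0249) / (2.27×10^4) = 7.97×10^-26 kg = 48.0 u.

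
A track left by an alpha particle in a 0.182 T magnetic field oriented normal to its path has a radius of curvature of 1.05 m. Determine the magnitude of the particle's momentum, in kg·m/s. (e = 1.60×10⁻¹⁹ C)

p ≈ 6.12×10^-20 kg·m/s

Since qvB = mv²/r, the momentum p = mv = qBr.
p = (2×1.60×10^-19)(0.182)(1.05) = 6.12×10^-20 kg·m/s.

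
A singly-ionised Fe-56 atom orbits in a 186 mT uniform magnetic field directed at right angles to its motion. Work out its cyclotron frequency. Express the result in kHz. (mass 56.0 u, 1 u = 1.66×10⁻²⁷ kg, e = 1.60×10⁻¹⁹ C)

f ≈ 51.0 kHz

f = qB/(2πm) = (1×1.60×10^-19)(0.186) / [2π(9.30×10^-26)] = 5.10×10^4 Hz.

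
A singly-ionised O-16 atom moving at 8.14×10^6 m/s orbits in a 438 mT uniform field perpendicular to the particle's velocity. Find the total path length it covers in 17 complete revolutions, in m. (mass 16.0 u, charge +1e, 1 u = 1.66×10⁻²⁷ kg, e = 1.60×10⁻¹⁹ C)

r = mv/(qB) = 3.09 m, so one revolution covers 2πr = 19.4 m.
In 17 revolutions: L = 17·2πr = 330 m.

L ≈ 330 m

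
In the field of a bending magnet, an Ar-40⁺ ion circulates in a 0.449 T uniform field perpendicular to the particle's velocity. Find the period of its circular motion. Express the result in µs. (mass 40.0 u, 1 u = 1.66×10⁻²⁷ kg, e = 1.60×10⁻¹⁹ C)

The cyclotron period is independent of speed: T = 2πm/(qB).
T = 2π(6.64×10^-26) / [(1×1.60×10^-19)(0.449)] = 5.81×10^-6 s.

T ≈ 5.81 µs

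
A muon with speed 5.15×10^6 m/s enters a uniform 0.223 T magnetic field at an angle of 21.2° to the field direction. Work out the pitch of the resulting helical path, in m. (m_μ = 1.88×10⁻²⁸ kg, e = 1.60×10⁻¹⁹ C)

The velocity component along B is v∥ = v cos21.2° = 4.80×10^6 m/s.
The cyclotron period T = 2πm/(qB) = 3.31×10^-8 s is set by m, q, B alone.
Pitch = v∥·T = (4.80×10^6)(3.31×10^-8) = 0.159 m.

pitch ≈ 0.159 m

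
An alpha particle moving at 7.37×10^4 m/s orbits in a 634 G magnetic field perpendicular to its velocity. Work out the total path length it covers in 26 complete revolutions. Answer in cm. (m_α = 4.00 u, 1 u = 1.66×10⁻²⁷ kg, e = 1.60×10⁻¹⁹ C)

L ≈ 394 cm

r = mv/(qB) = 0.0241 m, so one revolution covers 2πr = 0.152 m.
In 26 revolutions: L = 26·2πr = 3.94 m.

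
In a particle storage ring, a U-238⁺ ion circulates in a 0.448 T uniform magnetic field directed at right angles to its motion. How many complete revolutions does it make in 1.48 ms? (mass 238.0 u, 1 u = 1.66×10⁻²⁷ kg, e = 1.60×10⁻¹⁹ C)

T = 2πm/(qB) = 2π(3.9508×10^-25) / [(1×1.60×10^-19)(0.448)] = 3.4631×10^-5 s.
N = t/T = 1.48×10^-3 / 3.4631×10^-5 ≈ 42.74, so 42 complete revolutions.

N = 42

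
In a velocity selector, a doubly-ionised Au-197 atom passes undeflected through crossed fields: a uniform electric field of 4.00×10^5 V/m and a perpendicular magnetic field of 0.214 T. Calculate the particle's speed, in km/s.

For zero net force, qE = qvB, so v = E/B.
v = (4.00×10^5) / (0.214) = 1.87×10^6 m/s.

v ≈ 1870 km/s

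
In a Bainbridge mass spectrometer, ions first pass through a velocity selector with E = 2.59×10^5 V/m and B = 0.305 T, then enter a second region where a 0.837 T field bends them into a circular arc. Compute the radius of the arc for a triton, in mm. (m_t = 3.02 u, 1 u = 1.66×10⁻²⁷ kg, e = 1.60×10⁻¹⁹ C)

The selector passes v = E/B = 2.59×10^5/0.305 = 8.49×10^5 m/s.
In the deflection region, r = mv/(qB₂) = (5.01×10^-27)(8.49×10^5) / [(1×1.60×10^-19)(0.837)] = 0.0318 m.

r ≈ 31.8 mm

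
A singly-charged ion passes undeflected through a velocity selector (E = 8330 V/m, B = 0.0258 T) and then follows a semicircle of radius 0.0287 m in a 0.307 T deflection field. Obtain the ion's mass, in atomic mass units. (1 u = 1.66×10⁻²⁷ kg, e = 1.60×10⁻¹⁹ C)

m ≈ 2.63 u

v = E/B₁ = 3.23×10^5 m/s.
From r = mv/(qB₂), m = qB₂r/v = (1×1.60×10^-19)(0.307)(0.0287) / (3.23×10^5) = 4.37×10^-27 kg.
In atomic mass units: m = 4.37×10^-27 / 1.66×10^-27 = 2.63 u.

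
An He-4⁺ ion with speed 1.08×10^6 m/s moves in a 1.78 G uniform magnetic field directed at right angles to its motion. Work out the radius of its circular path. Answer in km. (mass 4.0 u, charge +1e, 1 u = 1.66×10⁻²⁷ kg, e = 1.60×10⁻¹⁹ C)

The magnetic force provides the centripetal force: qvB = mv²/r, so r = mv/(qB).
r = (6.64×10^-27 kg)(1.08×10^6 m/s) / [(1×1.60×10^-19 C)(1.78×10^-4 T)] = 252 m.

r ≈ 0.252 km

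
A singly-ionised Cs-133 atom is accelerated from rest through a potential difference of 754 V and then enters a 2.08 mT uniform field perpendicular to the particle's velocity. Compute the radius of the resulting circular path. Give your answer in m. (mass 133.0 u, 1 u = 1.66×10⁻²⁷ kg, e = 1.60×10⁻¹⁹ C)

The kinetic energy gained is K = qV = (1×1.60×10^-19)(754) = 1.21×10^-16 J.
v = √(2K/m) = 3.31×10^4 m/s.
r = mv/(qB) = (2.21×10^-25)(3.31×10^4) / [(1×1.60×10^-19)(2.08×10^-3)] = 21.9 m.

r ≈ 21.9 m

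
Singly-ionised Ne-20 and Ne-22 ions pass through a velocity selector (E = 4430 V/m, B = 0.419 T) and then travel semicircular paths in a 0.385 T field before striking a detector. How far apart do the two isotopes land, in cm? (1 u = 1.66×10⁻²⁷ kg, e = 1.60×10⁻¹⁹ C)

Both emerge at v = E/B₁ = 1.06×10^4 m/s.
r = mv/(qB₂), so r₁ = 5.698×10^-3 m and r₂ = 6.268×10^-3 m, giving Δr = 5.70×10^-4 m.
After a semicircle each ion lands a diameter 2r from the entry slit, so the separation is 2Δr = 1.14×10^-3 m.

Δd ≈ 0.114 cm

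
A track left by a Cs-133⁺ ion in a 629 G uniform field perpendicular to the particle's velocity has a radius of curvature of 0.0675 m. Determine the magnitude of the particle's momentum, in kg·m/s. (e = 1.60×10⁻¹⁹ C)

Since qvB = mv²/r, the momentum p = mv = qBr.
p = (1×1.60×10^-19)(0.0629)(0.0675) = 6.79×10^-22 kg·m/s.

p ≈ 6.79×10^-22 kg·m/s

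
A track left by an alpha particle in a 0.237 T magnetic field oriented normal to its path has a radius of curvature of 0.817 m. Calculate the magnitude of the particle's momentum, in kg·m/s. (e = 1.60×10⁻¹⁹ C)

p ≈ 6.20×10^-20 kg·m/s

Since qvB = mv²/r, the momentum p = mv = qBr.
p = (2×1.60×10^-19)(0.237)(0.817) = 6.20×10^-20 kg·m/s.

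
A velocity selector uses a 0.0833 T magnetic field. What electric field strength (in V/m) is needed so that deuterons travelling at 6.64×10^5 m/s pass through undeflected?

E ≈ 5.53×10^4 V/m

qE = qvB ⇒ E = vB = (6.64×10^5)(0.0833) = 5.53×10^4 V/m.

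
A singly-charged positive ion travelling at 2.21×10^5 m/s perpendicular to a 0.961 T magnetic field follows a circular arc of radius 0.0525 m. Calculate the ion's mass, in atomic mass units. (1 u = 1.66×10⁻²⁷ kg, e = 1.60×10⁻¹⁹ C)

m ≈ 22.0 u

qvB = mv²/r ⇒ m = qBr/v.
m = (1×1.60×10^-19)(0.961)(0.0525) / (2.21×10^5) = 3.65×10^-26 kg = 22.0 u.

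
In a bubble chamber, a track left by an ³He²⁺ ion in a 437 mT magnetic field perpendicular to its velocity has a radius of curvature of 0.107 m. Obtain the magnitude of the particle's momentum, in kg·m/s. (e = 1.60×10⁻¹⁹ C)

p ≈ 1.50×10^-20 kg·m/s

Since qvB = mv²/r, the momentum p = mv = qBr.
p = (2×1.60×10^-19)(0.437)(0.107) = 1.50×10^-20 kg·m/s.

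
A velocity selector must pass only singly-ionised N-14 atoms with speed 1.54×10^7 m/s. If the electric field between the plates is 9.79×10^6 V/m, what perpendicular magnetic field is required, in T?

B ≈ 0.636 T

qE = qvB ⇒ B = E/v = (9.79×10^6) / (1.54×10^7) = 0.636 T.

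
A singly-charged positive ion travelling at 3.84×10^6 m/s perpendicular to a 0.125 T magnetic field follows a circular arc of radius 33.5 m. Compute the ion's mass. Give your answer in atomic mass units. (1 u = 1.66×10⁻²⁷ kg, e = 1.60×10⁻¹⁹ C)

m ≈ 105 u

qvB = mv²/r ⇒ m = qBr/v.
m = (1×1.60×10^-19)(0.125)(33.5) / (3.84×10^6) = 1.74×10^-25 kg = 105 u.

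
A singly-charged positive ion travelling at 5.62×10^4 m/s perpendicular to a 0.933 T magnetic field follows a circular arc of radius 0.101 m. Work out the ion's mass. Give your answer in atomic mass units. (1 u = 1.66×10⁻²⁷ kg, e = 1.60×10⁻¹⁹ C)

qvB = mv²/r ⇒ m = qBr/v.
m = (1×1.60×10^-19)(0.933)(0.101) / (5.62×10^4) = 2.68×10^-25 kg = 162 u.

m ≈ 162 u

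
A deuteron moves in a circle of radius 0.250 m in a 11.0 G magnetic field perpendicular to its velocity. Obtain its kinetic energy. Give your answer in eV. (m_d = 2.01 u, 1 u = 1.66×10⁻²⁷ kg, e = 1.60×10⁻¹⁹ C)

v = qBr/m = (1×1.60×10^-19)(1.10×10^-3)(0.250) / (3.34×10^-27) = 1.32×10^4 m/s.
K = ½mv² = 0.5·(3.34×10^-27)·(1.32×10^4)² = 2.90×10^-19 J = 1.81 eV.

K ≈ 1.81 eV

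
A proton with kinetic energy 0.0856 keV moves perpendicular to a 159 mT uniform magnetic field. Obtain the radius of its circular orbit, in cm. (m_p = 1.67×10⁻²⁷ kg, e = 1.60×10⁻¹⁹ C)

Convert the energy: K = 0.0856 keV = 1.37×10^-17 J.
v = √(2K/m) = √(2·1.37×10^-17/1.67×10^-27) = 1.28×10^5 m/s.
r = mv/(qB) = (1.67×10^-27)(1.28×10^5) / [(1×1.60×10^-19)(0.159)] = 8.41×10^-3 m.

r ≈ 0.841 cm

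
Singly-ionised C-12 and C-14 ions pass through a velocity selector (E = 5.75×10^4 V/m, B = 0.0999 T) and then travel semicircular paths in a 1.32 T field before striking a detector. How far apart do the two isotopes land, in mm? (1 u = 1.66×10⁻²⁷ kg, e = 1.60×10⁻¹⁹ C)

Δd ≈ 18.1 mm

Both emerge at v = E/B₁ = 5.76×10^5 m/s.
r = mv/(qB₂), so r₁ = 0.05429 m and r₂ = 0.06334 m, giving Δr = 9.05×10^-3 m.
After a semicircle each ion lands a diameter 2r from the entry slit, so the separation is 2Δr = 0.0181 m.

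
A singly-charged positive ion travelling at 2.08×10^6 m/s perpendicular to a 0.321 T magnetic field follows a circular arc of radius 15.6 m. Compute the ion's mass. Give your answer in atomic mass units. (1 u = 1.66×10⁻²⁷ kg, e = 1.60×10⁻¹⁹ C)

m ≈ 232 u

qvB = mv²/r ⇒ m = qBr/v.
m = (1×1.60×10^-19)(0.321)(15.6) / (2.08×10^6) = 3.85×10^-25 kg = 232 u.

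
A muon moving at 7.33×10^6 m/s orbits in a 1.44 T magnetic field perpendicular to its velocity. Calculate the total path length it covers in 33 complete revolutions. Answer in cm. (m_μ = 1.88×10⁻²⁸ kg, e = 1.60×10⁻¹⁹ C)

r = mv/(qB) = 5.98×10^-3 m, so one revolution covers 2πr = 0.0376 m.
In 33 revolutions: L = 33·2πr = 1.24 m.

L ≈ 124 cm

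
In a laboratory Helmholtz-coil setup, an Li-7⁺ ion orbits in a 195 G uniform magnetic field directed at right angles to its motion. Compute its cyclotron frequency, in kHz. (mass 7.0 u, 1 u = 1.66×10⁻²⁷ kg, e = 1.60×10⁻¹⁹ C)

f ≈ 42.7 kHz

f = qB/(2πm) = (1×1.60×10^-19)(0.0195) / [2π(1.16×10^-26)] = 4.27×10^4 Hz.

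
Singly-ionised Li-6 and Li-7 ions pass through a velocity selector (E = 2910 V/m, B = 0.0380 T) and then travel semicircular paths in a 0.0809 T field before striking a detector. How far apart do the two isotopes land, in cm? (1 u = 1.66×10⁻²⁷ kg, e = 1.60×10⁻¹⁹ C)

Δd ≈ 1.96 cm

Both emerge at v = E/B₁ = 7.66×10^4 m/s.
r = mv/(qB₂), so r₁ = 0.05893 m and r₂ = 0.06875 m, giving Δr = 9.82×10^-3 m.
After a semicircle each ion lands a diameter 2r from the entry slit, so the separation is 2Δr = 0.0196 m.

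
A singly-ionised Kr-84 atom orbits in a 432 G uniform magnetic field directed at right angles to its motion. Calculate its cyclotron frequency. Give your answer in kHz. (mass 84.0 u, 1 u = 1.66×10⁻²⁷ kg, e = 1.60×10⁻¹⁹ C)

f = qB/(2πm) = (1×1.60×10^-19)(0.0432) / [2π(1.39×10^-25)] = 7890 Hz.

f ≈ 7.89 kHz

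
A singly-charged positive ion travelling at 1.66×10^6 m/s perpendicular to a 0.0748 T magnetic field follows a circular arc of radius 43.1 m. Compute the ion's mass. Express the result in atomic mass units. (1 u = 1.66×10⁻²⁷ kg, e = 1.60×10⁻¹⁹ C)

m ≈ 187 u

qvB = mv²/r ⇒ m = qBr/v.
m = (1×1.60×10^-19)(0.0748)(43.1) / (1.66×10^6) = 3.11×10^-25 kg = 187 u.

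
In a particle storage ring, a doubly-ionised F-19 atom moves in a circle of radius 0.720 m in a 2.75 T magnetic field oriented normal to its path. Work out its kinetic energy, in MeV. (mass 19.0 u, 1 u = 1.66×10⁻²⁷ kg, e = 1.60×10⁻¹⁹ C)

v = qBr/m = (2×1.60×10^-19)(2.75)(0.720) / (3.15×10^-26) = 2.01×10^7 m/s.
K = ½mv² = 0.5·(3.15×10^-26)·(2.01×10^7)² = 6.36×10^-12 J = 39.8 MeV.

K ≈ 39.8 MeV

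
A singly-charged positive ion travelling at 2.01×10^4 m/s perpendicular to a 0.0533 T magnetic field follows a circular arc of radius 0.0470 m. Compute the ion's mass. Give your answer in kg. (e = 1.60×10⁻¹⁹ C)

qvB = mv²/r ⇒ m = qBr/v.
m = (1×1.60×10^-19)(0.0533)(0.0470) / (2.01×10^4) = 1.99×10^-26 kg.

m ≈ 1.99×10^-26 kg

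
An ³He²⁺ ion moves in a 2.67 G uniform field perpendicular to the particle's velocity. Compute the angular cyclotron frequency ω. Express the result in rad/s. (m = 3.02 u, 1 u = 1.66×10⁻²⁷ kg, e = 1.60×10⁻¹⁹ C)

ω = qB/m = (2×1.60×10^-19)(2.67×10^-4) / (5.01×10^-27) = 1.70×10^4 rad/s.

ω ≈ 1.70×10^4 rad/s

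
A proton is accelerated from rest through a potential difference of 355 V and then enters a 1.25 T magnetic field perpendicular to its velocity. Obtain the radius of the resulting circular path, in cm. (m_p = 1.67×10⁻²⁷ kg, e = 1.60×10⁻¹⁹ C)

The kinetic energy gained is K = qV = (1×1.60×10^-19)(355) = 5.68×10^-17 J.
v = √(2K/m) = 2.61×10^5 m/s.
r = mv/(qB) = (1.67×10^-27)(2.61×10^5) / [(1×1.60×10^-19)(1.25)] = 2.18×10^-3 m.

r ≈ 0.218 cm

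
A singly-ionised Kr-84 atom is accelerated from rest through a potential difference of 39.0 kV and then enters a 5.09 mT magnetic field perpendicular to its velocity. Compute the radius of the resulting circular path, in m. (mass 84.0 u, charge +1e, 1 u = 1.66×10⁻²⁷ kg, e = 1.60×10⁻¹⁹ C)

The kinetic energy gained is K = qV = (1×1.60×10^-19)(3.90×10^4) = 6.24×10^-15 J.
v = √(2K/m) = 2.99×10^5 m/s.
r = mv/(qB) = (1.39×10^-25)(2.99×10^5) / [(1×1.60×10^-19)(5.09×10^-3)] = 51.2 m.

r ≈ 51.2 m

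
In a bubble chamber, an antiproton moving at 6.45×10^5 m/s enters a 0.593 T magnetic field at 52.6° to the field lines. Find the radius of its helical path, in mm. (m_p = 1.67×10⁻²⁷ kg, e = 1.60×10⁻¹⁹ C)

r ≈ 9.02 mm

Only the perpendicular component v⊥ = v sin52.6° = 5.12×10^5 m/s is bent by the field.
r = m v⊥ /(qB) = (1.67×10^-27)(5.12×10^5) / [(1×1.60×10^-19)(0.593)] = 9.02×10^-3 m.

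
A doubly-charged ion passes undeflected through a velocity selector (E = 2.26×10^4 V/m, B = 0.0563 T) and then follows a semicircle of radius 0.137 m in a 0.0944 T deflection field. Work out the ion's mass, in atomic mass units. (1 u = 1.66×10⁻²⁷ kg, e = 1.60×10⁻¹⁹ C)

v = E/B₁ = 4.01×10^5 m/s.
From r = mv/(qB₂), m = qB₂r/v = (2×1.60×10^-19)(0.0944)(0.137) / (4.01×10^5) = 1.03×10^-26 kg.
In atomic mass units: m = 1.03×10^-26 / 1.66×10^-27 = 6.21 u.

m ≈ 6.21 u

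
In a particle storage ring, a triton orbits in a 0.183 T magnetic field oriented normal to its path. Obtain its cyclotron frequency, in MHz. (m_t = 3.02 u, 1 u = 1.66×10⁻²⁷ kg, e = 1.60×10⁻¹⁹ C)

f = qB/(2πm) = (1×1.60×10^-19)(0.183) / [2π(5.01×10^-27)] = 9.30×10^5 Hz.

f ≈ 0.930 MHz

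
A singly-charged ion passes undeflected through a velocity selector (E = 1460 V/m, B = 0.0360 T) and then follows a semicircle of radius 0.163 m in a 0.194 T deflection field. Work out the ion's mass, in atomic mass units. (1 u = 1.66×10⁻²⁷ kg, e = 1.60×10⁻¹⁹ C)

m ≈ 75.2 u

v = E/B₁ = 4.06×10^4 m/s.
From r = mv/(qB₂), m = qB₂r/v = (1×1.60×10^-19)(0.194)(0.163) / (4.06×10^4) = 1.25×10^-25 kg.
In atomic mass units: m = 1.25×10^-25 / 1.66×10^-27 = 75.2 u.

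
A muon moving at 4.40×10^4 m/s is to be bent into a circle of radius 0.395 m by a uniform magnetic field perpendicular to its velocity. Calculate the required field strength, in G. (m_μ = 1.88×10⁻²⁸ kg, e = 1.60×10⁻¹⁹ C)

B ≈ 1.31 G

qvB = mv²/r gives B = mv/(qr).
B = (1.88×10^-28)(4.40×10^4) / [(1×1.60×10^-19)(0.395)] = 1.31×10^-4 T.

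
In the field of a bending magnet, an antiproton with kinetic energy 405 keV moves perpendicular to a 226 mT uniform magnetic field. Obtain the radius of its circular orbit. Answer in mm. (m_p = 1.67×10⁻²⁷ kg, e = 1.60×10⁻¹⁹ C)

Convert the energy: K = 405 keV = 6.48×10^-14 J.
v = √(2K/m) = √(2·6.48×10^-14/1.67×10^-27) = 8.81×10^6 m/s.
r = mv/(qB) = (1.67×10^-27)(8.81×10^6) / [(1×1.60×10^-19)(0.226)] = 0.407 m.

r ≈ 407 mm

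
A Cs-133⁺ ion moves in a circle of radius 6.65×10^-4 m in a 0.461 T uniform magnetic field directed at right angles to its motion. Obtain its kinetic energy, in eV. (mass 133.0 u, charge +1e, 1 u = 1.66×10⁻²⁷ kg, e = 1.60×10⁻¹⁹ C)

v = qBr/m = (1×1.60×10^-19)(0.461)(6.65×10^-4) / (2.21×10^-25) = 222 m/s.
K = ½mv² = 0.5·(2.21×10^-25)·(222)² = 5.45×10^-21 J = 0.0341 eV.

K ≈ 0.0341 eV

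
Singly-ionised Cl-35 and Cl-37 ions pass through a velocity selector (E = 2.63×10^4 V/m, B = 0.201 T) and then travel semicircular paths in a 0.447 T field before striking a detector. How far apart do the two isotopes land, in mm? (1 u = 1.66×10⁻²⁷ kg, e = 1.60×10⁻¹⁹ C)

Both emerge at v = E/B₁ = 1.31×10^5 m/s.
r = mv/(qB₂), so r₁ = 0.10629 m and r₂ = 0.11237 m, giving Δr = 6.07×10^-3 m.
After a semicircle each ion lands a diameter 2r from the entry slit, so the separation is 2Δr = 0.0121 m.

Δd ≈ 12.1 mm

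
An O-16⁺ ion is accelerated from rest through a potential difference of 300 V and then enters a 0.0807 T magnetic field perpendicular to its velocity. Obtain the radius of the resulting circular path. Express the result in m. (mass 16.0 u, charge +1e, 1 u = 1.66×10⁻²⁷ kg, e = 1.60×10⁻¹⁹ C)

r ≈ 0.124 m

The kinetic energy gained is K = qV = (1×1.60×10^-19)(300) = 4.80×10^-17 J.
v = √(2K/m) = 6.01×10^4 m/s.
r = mv/(qB) = (2.66×10^-26)(6.01×10^4) / [(1×1.60×10^-19)(0.0807)] = 0.124 m.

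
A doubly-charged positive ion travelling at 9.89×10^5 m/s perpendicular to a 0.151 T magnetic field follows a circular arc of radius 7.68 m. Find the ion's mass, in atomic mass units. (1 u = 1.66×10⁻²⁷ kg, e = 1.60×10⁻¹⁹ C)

qvB = mv²/r ⇒ m = qBr/v.
m = (2×1.60×10^-19)(0.151)(7.68) / (9.89×10^5) = 3.75×10^-25 kg = 226 u.

m ≈ 226 u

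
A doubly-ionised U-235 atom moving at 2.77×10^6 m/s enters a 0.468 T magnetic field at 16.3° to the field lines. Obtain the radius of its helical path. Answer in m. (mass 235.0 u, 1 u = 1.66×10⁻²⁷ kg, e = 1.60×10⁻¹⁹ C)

r ≈ 2.03 m

Only the perpendicular component v⊥ = v sin16.3° = 7.77×10^5 m/s is bent by the field.
r = m v⊥ /(qB) = (3.90×10^-25)(7.77×10^5) / [(2×1.60×10^-19)(0.468)] = 2.03 m.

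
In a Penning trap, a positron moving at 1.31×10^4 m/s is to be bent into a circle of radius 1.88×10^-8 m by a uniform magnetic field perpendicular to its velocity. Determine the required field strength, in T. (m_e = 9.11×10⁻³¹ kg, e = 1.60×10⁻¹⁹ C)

B ≈ 3.97 T

qvB = mv²/r gives B = mv/(qr).
B = (9.11×10^-31)(1.31×10^4) / [(1×1.60×10^-19)(1.88×10^-8)] = 3.97 T.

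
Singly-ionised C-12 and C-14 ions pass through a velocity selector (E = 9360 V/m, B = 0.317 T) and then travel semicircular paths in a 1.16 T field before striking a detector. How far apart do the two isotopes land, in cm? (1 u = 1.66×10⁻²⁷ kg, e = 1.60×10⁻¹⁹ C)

Both emerge at v = E/B₁ = 2.95×10^4 m/s.
r = mv/(qB₂), so r₁ = 3.169×10^-3 m and r₂ = 3.697×10^-3 m, giving Δr = 5.28×10^-4 m.
After a semicircle each ion lands a diameter 2r from the entry slit, so the separation is 2Δr = 1.06×10^-3 m.

Δd ≈ 0.106 cm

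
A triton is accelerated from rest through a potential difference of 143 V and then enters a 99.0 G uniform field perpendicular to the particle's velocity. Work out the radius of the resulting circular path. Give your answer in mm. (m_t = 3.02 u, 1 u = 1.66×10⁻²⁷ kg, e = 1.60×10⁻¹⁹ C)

r ≈ 302 mm

The kinetic energy gained is K = qV = (1×1.60×10^-19)(143) = 2.29×10^-17 J.
v = √(2K/m) = 9.55×10^4 m/s.
r = mv/(qB) = (5.01×10^-27)(9.55×10^4) / [(1×1.60×10^-19)(9.90×10^-3)] = 0.302 m.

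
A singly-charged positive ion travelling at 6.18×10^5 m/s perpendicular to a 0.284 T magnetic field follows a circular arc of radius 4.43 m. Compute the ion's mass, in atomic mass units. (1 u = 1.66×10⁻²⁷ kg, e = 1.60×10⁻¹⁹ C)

qvB = mv²/r ⇒ m = qBr/v.
m = (1×1.60×10^-19)(0.284)(4.43) / (6.18×10^5) = 3.26×10^-25 kg = 196 u.

m ≈ 196 u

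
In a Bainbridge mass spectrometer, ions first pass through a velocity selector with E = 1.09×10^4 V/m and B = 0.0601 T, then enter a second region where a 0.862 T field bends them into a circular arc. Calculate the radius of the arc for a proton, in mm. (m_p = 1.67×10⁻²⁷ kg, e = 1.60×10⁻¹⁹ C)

r ≈ 2.20 mm

The selector passes v = E/B = 1.09×10^4/0.0601 = 1.81×10^5 m/s.
In the deflection region, r = mv/(qB₂) = (1.67×10^-27)(1.81×10^5) / [(1×1.60×10^-19)(0.862)] = 2.20×10^-3 m.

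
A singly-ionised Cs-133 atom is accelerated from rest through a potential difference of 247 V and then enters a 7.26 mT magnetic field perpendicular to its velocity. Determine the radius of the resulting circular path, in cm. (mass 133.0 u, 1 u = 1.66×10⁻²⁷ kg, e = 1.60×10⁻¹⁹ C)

The kinetic energy gained is K = qV = (1×1.60×10^-19)(247) = 3.95×10^-17 J.
v = √(2K/m) = 1.89×10^4 m/s.
r = mv/(qB) = (2.21×10^-25)(1.89×10^4) / [(1×1.60×10^-19)(7.26×10^-3)] = 3.60 m.

r ≈ 360 cm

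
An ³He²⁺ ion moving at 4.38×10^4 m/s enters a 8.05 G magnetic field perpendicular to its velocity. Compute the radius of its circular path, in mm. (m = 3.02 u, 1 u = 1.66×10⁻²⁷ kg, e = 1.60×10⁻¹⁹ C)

The magnetic force provides the centripetal force: qvB = mv²/r, so r = mv/(qB).
r = (5.01×10^-27 kg)(4.38×10^4 m/s) / [(2×1.60×10^-19 C)(8.05×10^-4 T)] = 0.852 m.

r ≈ 852 mm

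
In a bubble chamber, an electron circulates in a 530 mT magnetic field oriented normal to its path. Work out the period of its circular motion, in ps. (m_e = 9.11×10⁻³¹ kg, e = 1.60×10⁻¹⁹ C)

T ≈ 67.5 ps

The cyclotron period is independent of speed: T = 2πm/(qB).
T = 2π(9.11×10^-31) / [(1×1.60×10^-19)(0.530)] = 6.75×10^-11 s.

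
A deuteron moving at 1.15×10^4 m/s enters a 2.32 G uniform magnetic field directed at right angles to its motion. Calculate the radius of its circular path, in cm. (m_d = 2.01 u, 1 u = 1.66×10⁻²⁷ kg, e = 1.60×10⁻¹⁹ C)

The magnetic force provides the centripetal force: qvB = mv²/r, so r = mv/(qB).
r = (3.34×10^-27 kg)(1.15×10^4 m/s) / [(1×1.60×10^-19 C)(2.32×10^-4 T)] = 1.03 m.

r ≈ 103 cm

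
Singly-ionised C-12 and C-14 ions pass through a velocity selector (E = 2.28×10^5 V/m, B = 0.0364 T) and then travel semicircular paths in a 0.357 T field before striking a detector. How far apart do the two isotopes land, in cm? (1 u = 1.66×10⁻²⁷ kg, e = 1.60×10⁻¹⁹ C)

Both emerge at v = E/B₁ = 6.26×10^6 m/s.
r = mv/(qB₂), so r₁ = 2.184 m and r₂ = 2.548 m, giving Δr = 0.364 m.
After a semicircle each ion lands a diameter 2r from the entry slit, so the separation is 2Δr = 0.728 m.

Δd ≈ 72.8 cm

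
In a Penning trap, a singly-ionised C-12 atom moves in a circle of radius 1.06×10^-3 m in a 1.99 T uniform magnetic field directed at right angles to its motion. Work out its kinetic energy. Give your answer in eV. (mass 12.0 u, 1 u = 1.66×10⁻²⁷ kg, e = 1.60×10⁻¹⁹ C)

K ≈ 17.9 eV

v = qBr/m = (1×1.60×10^-19)(1.99)(1.06×10^-3) / (1.99×10^-26) = 1.69×10^4 m/s.
K = ½mv² = 0.5·(1.99×10^-26)·(1.69×10^4)² = 2.86×10^-18 J = 17.9 eV.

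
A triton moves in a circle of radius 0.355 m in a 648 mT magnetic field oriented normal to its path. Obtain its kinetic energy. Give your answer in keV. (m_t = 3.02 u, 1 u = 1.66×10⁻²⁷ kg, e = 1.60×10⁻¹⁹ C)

K ≈ 844 keV

v = qBr/m = (1×1.60×10^-19)(0.648)(0.355) / (5.01×10^-27) = 7.34×10^6 m/s.
K = ½mv² = 0.5·(5.01×10^-27)·(7.34×10^6)² = 1.35×10^-13 J = 844 keV.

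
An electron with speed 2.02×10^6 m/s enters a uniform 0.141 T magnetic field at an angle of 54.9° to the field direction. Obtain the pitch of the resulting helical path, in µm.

The velocity component along B is v∥ = v cos54.9° = 1.16×10^6 m/s.
The cyclotron period T = 2πm/(qB) = 2.54×10^-10 s is set by m, q, B alone.
Pitch = v∥·T = (1.16×10^6)(2.54×10^-10) = 2.95×10^-4 m.

pitch ≈ 295 µm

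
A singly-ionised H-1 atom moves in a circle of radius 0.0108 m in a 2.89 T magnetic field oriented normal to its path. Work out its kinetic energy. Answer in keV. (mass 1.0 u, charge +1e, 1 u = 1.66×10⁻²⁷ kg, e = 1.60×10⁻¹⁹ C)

v = qBr/m = (1×1.60×10^-19)(2.89)(0.0108) / (1.66×10^-27) = 3.01×10^6 m/s.
K = ½mv² = 0.5·(1.66×10^-27)·(3.01×10^6)² = 7.51×10^-15 J = 46.9 keV.

K ≈ 46.9 keV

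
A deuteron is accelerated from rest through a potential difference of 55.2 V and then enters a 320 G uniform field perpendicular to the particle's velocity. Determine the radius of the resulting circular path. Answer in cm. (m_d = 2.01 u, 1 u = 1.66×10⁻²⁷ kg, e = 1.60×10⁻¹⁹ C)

The kinetic energy gained is K = qV = (1×1.60×10^-19)(55.2) = 8.83×10^-18 J.
v = √(2K/m) = 7.28×10^4 m/s.
r = mv/(qB) = (3.34×10^-27)(7.28×10^4) / [(1×1.60×10^-19)(0.0320)] = 0.0474 m.

r ≈ 4.74 cm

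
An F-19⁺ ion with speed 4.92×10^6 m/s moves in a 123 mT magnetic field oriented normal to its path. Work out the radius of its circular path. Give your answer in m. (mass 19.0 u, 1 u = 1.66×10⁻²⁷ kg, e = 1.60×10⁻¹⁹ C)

The magnetic force provides the centripetal force: qvB = mv²/r, so r = mv/(qB).
r = (3.15×10^-26 kg)(4.92×10^6 m/s) / [(1×1.60×10^-19 C)(0.123 T)] = 7.88 m.

r ≈ 7.88 m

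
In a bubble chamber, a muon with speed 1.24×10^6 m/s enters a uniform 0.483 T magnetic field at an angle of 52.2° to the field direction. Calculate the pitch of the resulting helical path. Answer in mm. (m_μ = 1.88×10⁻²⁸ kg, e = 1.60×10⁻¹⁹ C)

pitch ≈ 11.6 mm

The velocity component along B is v∥ = v cos52.2° = 7.60×10^5 m/s.
The cyclotron period T = 2πm/(qB) = 1.53×10^-8 s is set by m, q, B alone.
Pitch = v∥·T = (7.60×10^5)(1.53×10^-8) = 0.0116 m.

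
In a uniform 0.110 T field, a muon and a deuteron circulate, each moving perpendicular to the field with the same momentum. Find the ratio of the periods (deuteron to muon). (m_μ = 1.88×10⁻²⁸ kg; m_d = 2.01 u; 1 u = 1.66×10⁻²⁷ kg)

T = 2πm/(qB) is independent of speed, so T₂/T₁ = (m₂/q₂)/(m₁/q₁).
T_{deuteron}/T_{muon} = (3.34×10^-27/1e) / (1.88×10^-28/1e) = 17.7.

ratio ≈ 17.7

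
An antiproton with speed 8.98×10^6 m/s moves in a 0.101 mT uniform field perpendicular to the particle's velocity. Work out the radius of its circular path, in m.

r ≈ 928 m

The magnetic force provides the centripetal force: qvB = mv²/r, so r = mv/(qB).
r = (1.67×10^-27 kg)(8.98×10^6 m/s) / [(1×1.60×10^-19 C)(1.01×10^-4 T)] = 928 m.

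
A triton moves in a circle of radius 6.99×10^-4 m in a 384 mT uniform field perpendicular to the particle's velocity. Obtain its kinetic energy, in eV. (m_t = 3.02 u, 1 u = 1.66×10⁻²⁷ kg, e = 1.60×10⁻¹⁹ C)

K ≈ 1.15 eV

v = qBr/m = (1×1.60×10^-19)(0.384)(6.99×10^-4) / (5.01×10^-27) = 8570 m/s.
K = ½mv² = 0.5·(5.01×10^-27)·(8570)² = 1.84×10^-19 J = 1.15 eV.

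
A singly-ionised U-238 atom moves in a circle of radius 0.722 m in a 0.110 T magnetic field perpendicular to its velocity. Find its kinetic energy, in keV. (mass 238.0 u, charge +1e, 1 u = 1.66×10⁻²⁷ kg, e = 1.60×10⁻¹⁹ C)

v = qBr/m = (1×1.60×10^-19)(0.110)(0.722) / (3.95×10^-25) = 3.22×10^4 m/s.
K = ½mv² = 0.5·(3.95×10^-25)·(3.22×10^4)² = 2.04×10^-16 J = 1.28 keV.

K ≈ 1.28 keV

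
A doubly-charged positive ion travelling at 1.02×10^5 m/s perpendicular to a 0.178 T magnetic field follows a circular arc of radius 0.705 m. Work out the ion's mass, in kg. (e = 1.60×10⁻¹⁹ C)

m ≈ 3.94×10^-25 kg

qvB = mv²/r ⇒ m = qBr/v.
m = (2×1.60×10^-19)(0.178)(0.705) / (1.02×10^5) = 3.94×10^-25 kg.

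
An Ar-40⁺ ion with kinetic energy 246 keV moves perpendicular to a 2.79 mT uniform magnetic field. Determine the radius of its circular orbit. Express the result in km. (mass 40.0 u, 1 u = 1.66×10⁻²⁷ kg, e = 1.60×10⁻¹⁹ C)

Convert the energy: K = 246 keV = 3.94×10^-14 J.
v = √(2K/m) = √(2·3.94×10^-14/6.64×10^-26) = 1.09×10^6 m/s.
r = mv/(qB) = (6.64×10^-26)(1.09×10^6) / [(1×1.60×10^-19)(2.79×10^-3)] = 162 m.

r ≈ 0.162 km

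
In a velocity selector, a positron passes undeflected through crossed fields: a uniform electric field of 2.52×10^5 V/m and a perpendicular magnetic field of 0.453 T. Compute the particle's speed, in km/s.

For zero net force, qE = qvB, so v = E/B.
v = (2.52×10^5) / (0.453) = 5.56×10^5 m/s.

v ≈ 556 km/s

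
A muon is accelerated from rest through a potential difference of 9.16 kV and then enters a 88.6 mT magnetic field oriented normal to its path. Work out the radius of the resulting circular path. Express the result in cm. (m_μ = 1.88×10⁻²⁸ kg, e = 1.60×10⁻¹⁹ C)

r ≈ 5.24 cm

The kinetic energy gained is K = qV = (1×1.60×10^-19)(9160) = 1.47×10^-15 J.
v = √(2K/m) = 3.95×10^6 m/s.
r = mv/(qB) = (1.88×10^-28)(3.95×10^6) / [(1×1.60×10^-19)(0.0886)] = 0.0524 m.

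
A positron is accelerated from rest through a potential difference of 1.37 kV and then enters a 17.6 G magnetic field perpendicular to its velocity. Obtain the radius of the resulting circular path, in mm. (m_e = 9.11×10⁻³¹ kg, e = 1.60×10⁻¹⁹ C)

The kinetic energy gained is K = qV = (1×1.60×10^-19)(1370) = 2.19×10^-16 J.
v = √(2K/m) = 2.19×10^7 m/s.
r = mv/(qB) = (9.11×10^-31)(2.19×10^7) / [(1×1.60×10^-19)(1.76×10^-3)] = 0.0710 m.

r ≈ 71.0 mm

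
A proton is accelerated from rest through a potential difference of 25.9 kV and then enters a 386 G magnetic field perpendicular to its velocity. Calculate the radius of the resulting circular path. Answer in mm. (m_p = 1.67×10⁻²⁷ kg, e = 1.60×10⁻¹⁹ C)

The kinetic energy gained is K = qV = (1×1.60×10^-19)(2.59×10^4) = 4.14×10^-15 J.
v = √(2K/m) = 2.23×10^6 m/s.
r = mv/(qB) = (1.67×10^-27)(2.23×10^6) / [(1×1.60×10^-19)(0.0386)] = 0.602 m.

r ≈ 602 mm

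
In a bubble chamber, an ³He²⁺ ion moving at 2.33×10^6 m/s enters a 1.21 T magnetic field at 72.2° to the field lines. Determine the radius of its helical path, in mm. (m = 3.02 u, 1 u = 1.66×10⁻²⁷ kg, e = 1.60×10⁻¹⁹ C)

Only the perpendicular component v⊥ = v sin72.2° = 2.22×10^6 m/s is bent by the field.
r = m v⊥ /(qB) = (5.01×10^-27)(2.22×10^6) / [(2×1.60×10^-19)(1.21)] = 0.0287 m.

r ≈ 28.7 mm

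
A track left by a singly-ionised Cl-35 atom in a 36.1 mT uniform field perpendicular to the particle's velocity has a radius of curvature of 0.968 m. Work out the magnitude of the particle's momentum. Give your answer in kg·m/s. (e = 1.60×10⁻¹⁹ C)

p ≈ 5.59×10^-21 kg·m/s

Since qvB = mv²/r, the momentum p = mv = qBr.
p = (1×1.60×10^-19)(0.0361)(0.968) = 5.59×10^-21 kg·m/s.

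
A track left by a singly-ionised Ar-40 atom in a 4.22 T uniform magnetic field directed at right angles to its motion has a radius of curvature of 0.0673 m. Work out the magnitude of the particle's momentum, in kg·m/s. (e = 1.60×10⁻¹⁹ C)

Since qvB = mv²/r, the momentum p = mv = qBr.
p = (1×1.60×10^-19)(4.22)(0.0673) = 4.54×10^-20 kg·m/s.

p ≈ 4.54×10^-20 kg·m/s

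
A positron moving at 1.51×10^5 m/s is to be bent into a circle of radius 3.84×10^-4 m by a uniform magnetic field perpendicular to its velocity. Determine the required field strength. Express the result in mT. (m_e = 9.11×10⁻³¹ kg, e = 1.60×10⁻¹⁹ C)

B ≈ 2.24 mT

qvB = mv²/r gives B = mv/(qr).
B = (9.11×10^-31)(1.51×10^5) / [(1×1.60×10^-19)(3.84×10^-4)] = 2.24×10^-3 T.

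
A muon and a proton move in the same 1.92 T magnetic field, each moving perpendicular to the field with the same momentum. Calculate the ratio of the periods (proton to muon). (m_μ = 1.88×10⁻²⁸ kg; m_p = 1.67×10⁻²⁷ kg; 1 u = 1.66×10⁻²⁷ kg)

ratio ≈ 8.88

T = 2πm/(qB) is independent of speed, so T₂/T₁ = (m₂/q₂)/(m₁/q₁).
T_{proton}/T_{muon} = (1.67×10^-27/1e) / (1.88×10^-28/1e) = 8.88.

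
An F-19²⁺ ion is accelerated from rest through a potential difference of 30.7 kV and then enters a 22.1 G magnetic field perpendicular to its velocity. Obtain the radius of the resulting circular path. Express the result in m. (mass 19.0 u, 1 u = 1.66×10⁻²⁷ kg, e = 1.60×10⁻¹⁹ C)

r ≈ 35.2 m

The kinetic energy gained is K = qV = (2×1.60×10^-19)(3.07×10^4) = 9.82×10^-15 J.
v = √(2K/m) = 7.89×10^5 m/s.
r = mv/(qB) = (3.15×10^-26)(7.89×10^5) / [(2×1.60×10^-19)(2.21×10^-3)] = 35.2 m.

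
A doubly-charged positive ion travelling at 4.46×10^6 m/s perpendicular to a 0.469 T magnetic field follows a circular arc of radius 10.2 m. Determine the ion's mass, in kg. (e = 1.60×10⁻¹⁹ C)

qvB = mv²/r ⇒ m = qBr/v.
m = (2×1.60×10^-19)(0.469)(10.2) / (4.46×10^6) = 3.43×10^-25 kg.

m ≈ 3.43×10^-25 kg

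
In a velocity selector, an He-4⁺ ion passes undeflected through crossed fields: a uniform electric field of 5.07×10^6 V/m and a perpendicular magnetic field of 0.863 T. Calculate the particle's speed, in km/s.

v ≈ 5870 km/s

For zero net force, qE = qvB, so v = E/B.
v = (5.07×10^6) / (0.863) = 5.87×10^6 m/s.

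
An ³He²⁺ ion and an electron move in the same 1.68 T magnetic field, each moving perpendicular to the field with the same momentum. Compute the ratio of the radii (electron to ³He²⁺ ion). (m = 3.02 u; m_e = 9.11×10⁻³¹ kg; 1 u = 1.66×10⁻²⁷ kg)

r = p/(qB) ⇒ at equal p, r ∝ 1/q.
r_{electron}/r_{³He²⁺ ion} = 2.00.

ratio ≈ 2.00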